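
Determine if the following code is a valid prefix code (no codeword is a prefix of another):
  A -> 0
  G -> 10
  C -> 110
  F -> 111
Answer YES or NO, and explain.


Checking each pair (does one codeword prefix another?):
  A='0' vs G='10': no prefix
  A='0' vs C='110': no prefix
  A='0' vs F='111': no prefix
  G='10' vs A='0': no prefix
  G='10' vs C='110': no prefix
  G='10' vs F='111': no prefix
  C='110' vs A='0': no prefix
  C='110' vs G='10': no prefix
  C='110' vs F='111': no prefix
  F='111' vs A='0': no prefix
  F='111' vs G='10': no prefix
  F='111' vs C='110': no prefix
No violation found over all pairs.

YES -- this is a valid prefix code. No codeword is a prefix of any other codeword.


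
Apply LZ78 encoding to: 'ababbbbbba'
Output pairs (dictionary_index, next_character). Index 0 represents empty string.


LZ78 encoding steps:
Dictionary: {0: ''}
Step 1: w='' (idx 0), next='a' -> output (0, 'a'), add 'a' as idx 1
Step 2: w='' (idx 0), next='b' -> output (0, 'b'), add 'b' as idx 2
Step 3: w='a' (idx 1), next='b' -> output (1, 'b'), add 'ab' as idx 3
Step 4: w='b' (idx 2), next='b' -> output (2, 'b'), add 'bb' as idx 4
Step 5: w='bb' (idx 4), next='b' -> output (4, 'b'), add 'bbb' as idx 5
Step 6: w='a' (idx 1), end of input -> output (1, '')


Encoded: [(0, 'a'), (0, 'b'), (1, 'b'), (2, 'b'), (4, 'b'), (1, '')]


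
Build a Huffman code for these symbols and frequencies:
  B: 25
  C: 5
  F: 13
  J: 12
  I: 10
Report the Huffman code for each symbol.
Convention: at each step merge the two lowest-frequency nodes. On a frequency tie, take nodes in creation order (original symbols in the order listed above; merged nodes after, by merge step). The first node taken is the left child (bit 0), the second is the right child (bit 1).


Huffman tree construction:
Step 1: Merge C(5) + I(10) = 15
Step 2: Merge J(12) + F(13) = 25
Step 3: Merge (C+I)(15) + B(25) = 40
Step 4: Merge (J+F)(25) + ((C+I)+B)(40) = 65
Read each symbol's code off the tree from the root (left child = 0, right child = 1).

Codes:
  B: 11 (length 2)
  C: 100 (length 3)
  F: 01 (length 2)
  J: 00 (length 2)
  I: 101 (length 3)
Average code length: 145/65 = 2.2308 bits/symbol


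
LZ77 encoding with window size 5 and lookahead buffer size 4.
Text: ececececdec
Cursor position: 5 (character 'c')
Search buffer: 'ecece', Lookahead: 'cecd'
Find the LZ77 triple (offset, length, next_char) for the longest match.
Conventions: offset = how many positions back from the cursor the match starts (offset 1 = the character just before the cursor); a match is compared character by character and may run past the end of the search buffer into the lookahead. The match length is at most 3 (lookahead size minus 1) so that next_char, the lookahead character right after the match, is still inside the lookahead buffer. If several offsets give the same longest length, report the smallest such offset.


Try each offset into the search buffer:
  offset=1 (pos 4, char 'e'): match length 0
  offset=2 (pos 3, char 'c'): match length 3
  offset=3 (pos 2, char 'e'): match length 0
  offset=4 (pos 1, char 'c'): match length 3
  offset=5 (pos 0, char 'e'): match length 0
Longest match has length 3, found at offsets 2, 4; take the smallest, offset 2.
next_char = character at position 5 + 3 = 8 -> 'd'

Best match: offset=2, length=3 (matching 'cec' starting at position 3)
LZ77 triple: (2, 3, 'd')


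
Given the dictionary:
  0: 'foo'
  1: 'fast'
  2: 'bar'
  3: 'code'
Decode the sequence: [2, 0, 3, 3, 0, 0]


Look up each index in the dictionary:
  2 -> 'bar'
  0 -> 'foo'
  3 -> 'code'
  3 -> 'code'
  0 -> 'foo'
  0 -> 'foo'

Decoded: "bar foo code code foo foo"


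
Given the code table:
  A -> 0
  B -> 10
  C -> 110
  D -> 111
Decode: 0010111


Decoding:
0 -> A
0 -> A
10 -> B
111 -> D


Result: AABD


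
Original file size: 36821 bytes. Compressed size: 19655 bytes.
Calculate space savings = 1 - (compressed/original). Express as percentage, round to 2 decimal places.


ratio = compressed/original = 19655/36821 = 0.533799
savings = 1 - ratio = 1 - 0.533799 = 0.466201
as a percentage: 0.466201 * 100 = 46.62%

Space savings = 1 - 19655/36821 = 46.62%


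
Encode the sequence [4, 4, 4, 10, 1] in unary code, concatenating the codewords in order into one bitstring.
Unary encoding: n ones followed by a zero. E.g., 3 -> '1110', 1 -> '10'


Encode each number as n ones followed by a terminating 0:
  4 -> 11110 (5 bits)
  4 -> 11110 (5 bits)
  4 -> 11110 (5 bits)
  10 -> 11111111110 (11 bits)
  1 -> 10 (2 bits)
Total length = 5 + 5 + 5 + 11 + 2 = 28 bits.

Unary([4, 4, 4, 10, 1]) = 1111011110111101111111111010 (28 bits)


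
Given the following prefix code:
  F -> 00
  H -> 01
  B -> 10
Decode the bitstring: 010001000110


Decoding step by step:
Bits 01 -> H
Bits 00 -> F
Bits 01 -> H
Bits 00 -> F
Bits 01 -> H
Bits 10 -> B


Decoded message: HFHFHB


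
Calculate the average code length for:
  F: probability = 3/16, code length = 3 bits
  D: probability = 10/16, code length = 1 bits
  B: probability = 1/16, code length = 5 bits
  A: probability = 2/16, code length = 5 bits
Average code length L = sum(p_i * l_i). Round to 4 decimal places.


Weighted contributions p_i * l_i:
  F: (3/16) * 3 = 9/16
  D: (10/16) * 1 = 10/16
  B: (1/16) * 5 = 5/16
  A: (2/16) * 5 = 10/16
Sum = (9 + 10 + 5 + 10)/16 = 34/16

L = 34/16 = 2.1250 bits/symbol


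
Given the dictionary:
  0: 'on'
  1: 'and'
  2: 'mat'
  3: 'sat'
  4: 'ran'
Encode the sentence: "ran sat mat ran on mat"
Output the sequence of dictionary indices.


Look up each word in the dictionary:
  'ran' -> 4
  'sat' -> 3
  'mat' -> 2
  'ran' -> 4
  'on' -> 0
  'mat' -> 2

Encoded: [4, 3, 2, 4, 0, 2]


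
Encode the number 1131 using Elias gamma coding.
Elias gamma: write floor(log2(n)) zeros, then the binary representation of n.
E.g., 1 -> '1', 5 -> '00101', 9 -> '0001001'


num_bits = floor(log2(1131)) + 1 = 11
leading_zeros = num_bits - 1 = 10
binary(1131) = 10001101011

Elias gamma(1131) = '0000000000' + '10001101011' = 000000000010001101011 (21 bits)


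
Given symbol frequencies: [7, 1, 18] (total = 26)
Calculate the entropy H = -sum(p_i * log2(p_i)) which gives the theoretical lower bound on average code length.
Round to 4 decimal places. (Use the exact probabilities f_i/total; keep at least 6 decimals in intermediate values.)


Per-symbol terms -p_i * log2(p_i) with p_i = f_i/26:
  p = 7/26 = 0.269231: log2(p) = -1.893085, -p*log2(p) = 0.509677
  p = 1/26 = 0.038462: log2(p) = -4.700440, -p*log2(p) = 0.180786
  p = 18/26 = 0.692308: log2(p) = -0.530515, -p*log2(p) = 0.367279
H = 0.509677 + 0.180786 + 0.367279 = 1.057742

H = 1.0577 bits/symbol


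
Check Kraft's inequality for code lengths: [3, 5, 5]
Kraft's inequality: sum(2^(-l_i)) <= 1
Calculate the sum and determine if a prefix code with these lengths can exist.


Sum = 2^(-3) + 2^(-5) + 2^(-5)
    = 0.125 + 0.03125 + 0.03125
    = 6/32 = 0.1875
Since 0.1875 <= 1, Kraft's inequality IS satisfied.
A prefix code with these lengths CAN exist.

Kraft sum = 0.1875. Satisfied.


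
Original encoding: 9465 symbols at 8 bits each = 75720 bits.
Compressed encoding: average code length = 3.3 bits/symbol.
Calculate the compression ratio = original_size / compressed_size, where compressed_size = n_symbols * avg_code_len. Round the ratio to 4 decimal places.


original_size = n_symbols * orig_bits = 9465 * 8 = 75720 bits
compressed_size = n_symbols * avg_code_len = 9465 * 3.3 = 31234.5 bits
ratio = original_size / compressed_size = 75720 / 31234.5 = 2.4242

Compression ratio = 2.4242


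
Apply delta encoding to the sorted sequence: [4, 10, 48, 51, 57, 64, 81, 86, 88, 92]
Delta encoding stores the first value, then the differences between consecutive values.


First value: 4
Deltas:
  10 - 4 = 6
  48 - 10 = 38
  51 - 48 = 3
  57 - 51 = 6
  64 - 57 = 7
  81 - 64 = 17
  86 - 81 = 5
  88 - 86 = 2
  92 - 88 = 4


Delta encoded: [4, 6, 38, 3, 6, 7, 17, 5, 2, 4]


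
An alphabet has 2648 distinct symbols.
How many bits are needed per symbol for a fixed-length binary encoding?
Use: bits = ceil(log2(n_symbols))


log2(2648) = 11.3707
Bracket: 2^11 = 2048 < 2648 <= 2^12 = 4096
So ceil(log2(2648)) = 12

bits = ceil(log2(2648)) = ceil(11.3707) = 12 bits


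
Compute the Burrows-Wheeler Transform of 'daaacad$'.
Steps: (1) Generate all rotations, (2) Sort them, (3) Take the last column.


Rotations (sorted):
  0: $daaacad -> last char: d
  1: aaacad$d -> last char: d
  2: aacad$da -> last char: a
  3: acad$daa -> last char: a
  4: ad$daaac -> last char: c
  5: cad$daaa -> last char: a
  6: d$daaaca -> last char: a
  7: daaacad$ -> last char: $


BWT = ddaacaa$


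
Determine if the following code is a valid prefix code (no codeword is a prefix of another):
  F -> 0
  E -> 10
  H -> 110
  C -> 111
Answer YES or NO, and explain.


Checking each pair (does one codeword prefix another?):
  F='0' vs E='10': no prefix
  F='0' vs H='110': no prefix
  F='0' vs C='111': no prefix
  E='10' vs F='0': no prefix
  E='10' vs H='110': no prefix
  E='10' vs C='111': no prefix
  H='110' vs F='0': no prefix
  H='110' vs E='10': no prefix
  H='110' vs C='111': no prefix
  C='111' vs F='0': no prefix
  C='111' vs E='10': no prefix
  C='111' vs H='110': no prefix
No violation found over all pairs.

YES -- this is a valid prefix code. No codeword is a prefix of any other codeword.


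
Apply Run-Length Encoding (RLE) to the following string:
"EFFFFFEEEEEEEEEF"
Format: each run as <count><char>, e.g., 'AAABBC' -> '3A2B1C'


Scanning runs left to right:
  i=0: run of 'E' x 1 -> '1E'
  i=1: run of 'F' x 5 -> '5F'
  i=6: run of 'E' x 9 -> '9E'
  i=15: run of 'F' x 1 -> '1F'

RLE = 1E5F9E1F


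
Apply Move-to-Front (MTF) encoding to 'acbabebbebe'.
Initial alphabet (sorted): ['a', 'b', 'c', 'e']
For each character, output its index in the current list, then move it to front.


MTF encoding:
'a': index 0 in ['a', 'b', 'c', 'e'] -> ['a', 'b', 'c', 'e']
'c': index 2 in ['a', 'b', 'c', 'e'] -> ['c', 'a', 'b', 'e']
'b': index 2 in ['c', 'a', 'b', 'e'] -> ['b', 'c', 'a', 'e']
'a': index 2 in ['b', 'c', 'a', 'e'] -> ['a', 'b', 'c', 'e']
'b': index 1 in ['a', 'b', 'c', 'e'] -> ['b', 'a', 'c', 'e']
'e': index 3 in ['b', 'a', 'c', 'e'] -> ['e', 'b', 'a', 'c']
'b': index 1 in ['e', 'b', 'a', 'c'] -> ['b', 'e', 'a', 'c']
'b': index 0 in ['b', 'e', 'a', 'c'] -> ['b', 'e', 'a', 'c']
'e': index 1 in ['b', 'e', 'a', 'c'] -> ['e', 'b', 'a', 'c']
'b': index 1 in ['e', 'b', 'a', 'c'] -> ['b', 'e', 'a', 'c']
'e': index 1 in ['b', 'e', 'a', 'c'] -> ['e', 'b', 'a', 'c']


Output: [0, 2, 2, 2, 1, 3, 1, 0, 1, 1, 1]


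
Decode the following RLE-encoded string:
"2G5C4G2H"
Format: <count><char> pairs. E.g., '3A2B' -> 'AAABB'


Expanding each <count><char> pair:
  2G -> 'GG'
  5C -> 'CCCCC'
  4G -> 'GGGG'
  2H -> 'HH'

Decoded = GGCCCCCGGGGHH


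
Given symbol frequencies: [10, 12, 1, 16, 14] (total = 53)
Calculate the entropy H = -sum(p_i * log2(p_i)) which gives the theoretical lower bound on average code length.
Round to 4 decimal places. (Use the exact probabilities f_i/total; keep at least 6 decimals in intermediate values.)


Per-symbol terms -p_i * log2(p_i) with p_i = f_i/53:
  p = 10/53 = 0.188679: log2(p) = -2.405992, -p*log2(p) = 0.453961
  p = 12/53 = 0.226415: log2(p) = -2.142958, -p*log2(p) = 0.485198
  p = 1/53 = 0.018868: log2(p) = -5.727920, -p*log2(p) = 0.108074
  p = 16/53 = 0.301887: log2(p) = -1.727920, -p*log2(p) = 0.521636
  p = 14/53 = 0.264151: log2(p) = -1.920566, -p*log2(p) = 0.507319
H = 0.453961 + 0.485198 + 0.108074 + 0.521636 + 0.507319 = 2.076188

H = 2.0762 bits/symbol


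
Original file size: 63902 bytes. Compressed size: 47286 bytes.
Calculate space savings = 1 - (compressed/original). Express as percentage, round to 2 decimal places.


ratio = compressed/original = 47286/63902 = 0.739977
savings = 1 - ratio = 1 - 0.739977 = 0.260023
as a percentage: 0.260023 * 100 = 26.0%

Space savings = 1 - 47286/63902 = 26.0%


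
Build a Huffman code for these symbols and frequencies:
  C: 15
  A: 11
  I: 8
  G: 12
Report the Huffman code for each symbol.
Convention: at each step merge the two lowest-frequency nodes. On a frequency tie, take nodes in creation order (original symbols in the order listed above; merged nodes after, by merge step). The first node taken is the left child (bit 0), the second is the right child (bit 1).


Huffman tree construction:
Step 1: Merge I(8) + A(11) = 19
Step 2: Merge G(12) + C(15) = 27
Step 3: Merge (I+A)(19) + (G+C)(27) = 46
Read each symbol's code off the tree from the root (left child = 0, right child = 1).

Codes:
  C: 11 (length 2)
  A: 01 (length 2)
  I: 00 (length 2)
  G: 10 (length 2)
Average code length: 92/46 = 2.0000 bits/symbol


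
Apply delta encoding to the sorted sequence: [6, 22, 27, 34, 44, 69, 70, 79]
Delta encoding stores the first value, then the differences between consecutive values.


First value: 6
Deltas:
  22 - 6 = 16
  27 - 22 = 5
  34 - 27 = 7
  44 - 34 = 10
  69 - 44 = 25
  70 - 69 = 1
  79 - 70 = 9


Delta encoded: [6, 16, 5, 7, 10, 25, 1, 9]


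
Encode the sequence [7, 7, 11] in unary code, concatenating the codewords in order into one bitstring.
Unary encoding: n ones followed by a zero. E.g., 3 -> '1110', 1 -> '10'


Encode each number as n ones followed by a terminating 0:
  7 -> 11111110 (8 bits)
  7 -> 11111110 (8 bits)
  11 -> 111111111110 (12 bits)
Total length = 8 + 8 + 12 = 28 bits.

Unary([7, 7, 11]) = 1111111011111110111111111110 (28 bits)


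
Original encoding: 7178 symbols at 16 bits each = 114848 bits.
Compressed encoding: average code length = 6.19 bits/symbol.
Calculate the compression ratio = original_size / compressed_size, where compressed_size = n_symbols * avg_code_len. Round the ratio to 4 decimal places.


original_size = n_symbols * orig_bits = 7178 * 16 = 114848 bits
compressed_size = n_symbols * avg_code_len = 7178 * 6.19 = 44431.82 bits
ratio = original_size / compressed_size = 114848 / 44431.82 = 2.5848

Compression ratio = 2.5848


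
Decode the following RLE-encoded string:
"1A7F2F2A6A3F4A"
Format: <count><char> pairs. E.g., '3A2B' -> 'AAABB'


Expanding each <count><char> pair:
  1A -> 'A'
  7F -> 'FFFFFFF'
  2F -> 'FF'
  2A -> 'AA'
  6A -> 'AAAAAA'
  3F -> 'FFF'
  4A -> 'AAAA'

Decoded = AFFFFFFFFFAAAAAAAAFFFAAAA


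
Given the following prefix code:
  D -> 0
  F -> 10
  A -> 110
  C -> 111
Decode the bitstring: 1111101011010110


Decoding step by step:
Bits 111 -> C
Bits 110 -> A
Bits 10 -> F
Bits 110 -> A
Bits 10 -> F
Bits 110 -> A


Decoded message: CAFAFA


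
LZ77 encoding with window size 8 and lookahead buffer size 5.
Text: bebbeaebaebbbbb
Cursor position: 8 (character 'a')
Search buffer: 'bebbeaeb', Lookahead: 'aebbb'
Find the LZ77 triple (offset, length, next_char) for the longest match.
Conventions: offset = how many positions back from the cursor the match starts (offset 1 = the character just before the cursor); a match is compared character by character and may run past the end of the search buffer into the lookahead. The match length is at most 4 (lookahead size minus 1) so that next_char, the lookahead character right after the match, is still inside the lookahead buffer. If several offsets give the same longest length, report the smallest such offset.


Try each offset into the search buffer:
  offset=1 (pos 7, char 'b'): match length 0
  offset=2 (pos 6, char 'e'): match length 0
  offset=3 (pos 5, char 'a'): match length 3
  offset=4 (pos 4, char 'e'): match length 0
  offset=5 (pos 3, char 'b'): match length 0
  offset=6 (pos 2, char 'b'): match length 0
  offset=7 (pos 1, char 'e'): match length 0
  offset=8 (pos 0, char 'b'): match length 0
Longest match has length 3 at offset 3.
next_char = character at position 8 + 3 = 11 -> 'b'

Best match: offset=3, length=3 (matching 'aeb' starting at position 5)
LZ77 triple: (3, 3, 'b')


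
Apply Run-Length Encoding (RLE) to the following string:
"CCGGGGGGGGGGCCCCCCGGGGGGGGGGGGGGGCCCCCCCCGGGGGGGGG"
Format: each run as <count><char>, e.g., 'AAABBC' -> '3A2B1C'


Scanning runs left to right:
  i=0: run of 'C' x 2 -> '2C'
  i=2: run of 'G' x 10 -> '10G'
  i=12: run of 'C' x 6 -> '6C'
  i=18: run of 'G' x 15 -> '15G'
  i=33: run of 'C' x 8 -> '8C'
  i=41: run of 'G' x 9 -> '9G'

RLE = 2C10G6C15G8C9G


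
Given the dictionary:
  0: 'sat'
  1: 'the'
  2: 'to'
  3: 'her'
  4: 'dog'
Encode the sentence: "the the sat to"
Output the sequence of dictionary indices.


Look up each word in the dictionary:
  'the' -> 1
  'the' -> 1
  'sat' -> 0
  'to' -> 2

Encoded: [1, 1, 0, 2]


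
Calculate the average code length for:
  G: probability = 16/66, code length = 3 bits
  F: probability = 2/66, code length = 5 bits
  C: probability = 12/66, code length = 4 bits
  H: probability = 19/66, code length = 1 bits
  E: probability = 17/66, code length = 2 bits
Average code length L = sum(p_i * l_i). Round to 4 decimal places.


Weighted contributions p_i * l_i:
  G: (16/66) * 3 = 48/66
  F: (2/66) * 5 = 10/66
  C: (12/66) * 4 = 48/66
  H: (19/66) * 1 = 19/66
  E: (17/66) * 2 = 34/66
Sum = (48 + 10 + 48 + 19 + 34)/66 = 159/66

L = 159/66 = 2.4091 bits/symbol


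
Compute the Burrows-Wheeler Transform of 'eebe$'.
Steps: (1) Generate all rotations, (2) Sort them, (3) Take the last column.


Rotations (sorted):
  0: $eebe -> last char: e
  1: be$ee -> last char: e
  2: e$eeb -> last char: b
  3: ebe$e -> last char: e
  4: eebe$ -> last char: $


BWT = eebe$


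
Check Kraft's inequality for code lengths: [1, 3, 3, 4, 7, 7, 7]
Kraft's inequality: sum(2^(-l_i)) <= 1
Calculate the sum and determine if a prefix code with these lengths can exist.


Sum = 2^(-1) + 2^(-3) + 2^(-3) + 2^(-4) + 2^(-7) + 2^(-7) + 2^(-7)
    = 0.5 + 0.125 + 0.125 + 0.0625 + 0.0078125 + 0.0078125 + 0.0078125
    = 107/128 = 0.8359375
Since 0.8359375 <= 1, Kraft's inequality IS satisfied.
A prefix code with these lengths CAN exist.

Kraft sum = 0.8359375. Satisfied.


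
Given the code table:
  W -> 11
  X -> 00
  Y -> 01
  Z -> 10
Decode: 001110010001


Decoding:
00 -> X
11 -> W
10 -> Z
01 -> Y
00 -> X
01 -> Y


Result: XWZYXY


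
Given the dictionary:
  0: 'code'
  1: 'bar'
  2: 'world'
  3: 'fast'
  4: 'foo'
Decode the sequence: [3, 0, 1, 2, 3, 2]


Look up each index in the dictionary:
  3 -> 'fast'
  0 -> 'code'
  1 -> 'bar'
  2 -> 'world'
  3 -> 'fast'
  2 -> 'world'

Decoded: "fast code bar world fast world"


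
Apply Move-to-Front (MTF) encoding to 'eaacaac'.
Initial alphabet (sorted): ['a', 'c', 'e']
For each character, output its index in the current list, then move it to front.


MTF encoding:
'e': index 2 in ['a', 'c', 'e'] -> ['e', 'a', 'c']
'a': index 1 in ['e', 'a', 'c'] -> ['a', 'e', 'c']
'a': index 0 in ['a', 'e', 'c'] -> ['a', 'e', 'c']
'c': index 2 in ['a', 'e', 'c'] -> ['c', 'a', 'e']
'a': index 1 in ['c', 'a', 'e'] -> ['a', 'c', 'e']
'a': index 0 in ['a', 'c', 'e'] -> ['a', 'c', 'e']
'c': index 1 in ['a', 'c', 'e'] -> ['c', 'a', 'e']


Output: [2, 1, 0, 2, 1, 0, 1]


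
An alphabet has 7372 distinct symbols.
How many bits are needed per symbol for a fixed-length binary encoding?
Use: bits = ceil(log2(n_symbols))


log2(7372) = 12.8478
Bracket: 2^12 = 4096 < 7372 <= 2^13 = 8192
So ceil(log2(7372)) = 13

bits = ceil(log2(7372)) = ceil(12.8478) = 13 bits


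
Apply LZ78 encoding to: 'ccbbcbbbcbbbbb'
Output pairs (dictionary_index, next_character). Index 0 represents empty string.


LZ78 encoding steps:
Dictionary: {0: ''}
Step 1: w='' (idx 0), next='c' -> output (0, 'c'), add 'c' as idx 1
Step 2: w='c' (idx 1), next='b' -> output (1, 'b'), add 'cb' as idx 2
Step 3: w='' (idx 0), next='b' -> output (0, 'b'), add 'b' as idx 3
Step 4: w='cb' (idx 2), next='b' -> output (2, 'b'), add 'cbb' as idx 4
Step 5: w='b' (idx 3), next='c' -> output (3, 'c'), add 'bc' as idx 5
Step 6: w='b' (idx 3), next='b' -> output (3, 'b'), add 'bb' as idx 6
Step 7: w='bb' (idx 6), next='b' -> output (6, 'b'), add 'bbb' as idx 7


Encoded: [(0, 'c'), (1, 'b'), (0, 'b'), (2, 'b'), (3, 'c'), (3, 'b'), (6, 'b')]


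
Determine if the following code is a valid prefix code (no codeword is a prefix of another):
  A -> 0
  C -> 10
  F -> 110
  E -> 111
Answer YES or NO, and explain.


Checking each pair (does one codeword prefix another?):
  A='0' vs C='10': no prefix
  A='0' vs F='110': no prefix
  A='0' vs E='111': no prefix
  C='10' vs A='0': no prefix
  C='10' vs F='110': no prefix
  C='10' vs E='111': no prefix
  F='110' vs A='0': no prefix
  F='110' vs C='10': no prefix
  F='110' vs E='111': no prefix
  E='111' vs A='0': no prefix
  E='111' vs C='10': no prefix
  E='111' vs F='110': no prefix
No violation found over all pairs.

YES -- this is a valid prefix code. No codeword is a prefix of any other codeword.


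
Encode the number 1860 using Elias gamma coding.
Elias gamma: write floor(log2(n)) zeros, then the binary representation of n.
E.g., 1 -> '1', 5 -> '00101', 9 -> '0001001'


num_bits = floor(log2(1860)) + 1 = 11
leading_zeros = num_bits - 1 = 10
binary(1860) = 11101000100

Elias gamma(1860) = '0000000000' + '11101000100' = 000000000011101000100 (21 bits)


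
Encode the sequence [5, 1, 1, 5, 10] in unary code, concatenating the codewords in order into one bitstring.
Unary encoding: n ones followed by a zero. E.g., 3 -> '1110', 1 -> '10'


Encode each number as n ones followed by a terminating 0:
  5 -> 111110 (6 bits)
  1 -> 10 (2 bits)
  1 -> 10 (2 bits)
  5 -> 111110 (6 bits)
  10 -> 11111111110 (11 bits)
Total length = 6 + 2 + 2 + 6 + 11 = 27 bits.

Unary([5, 1, 1, 5, 10]) = 111110101011111011111111110 (27 bits)


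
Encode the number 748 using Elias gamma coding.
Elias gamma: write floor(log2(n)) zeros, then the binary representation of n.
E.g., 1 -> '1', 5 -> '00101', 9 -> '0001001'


num_bits = floor(log2(748)) + 1 = 10
leading_zeros = num_bits - 1 = 9
binary(748) = 1011101100

Elias gamma(748) = '000000000' + '1011101100' = 0000000001011101100 (19 bits)


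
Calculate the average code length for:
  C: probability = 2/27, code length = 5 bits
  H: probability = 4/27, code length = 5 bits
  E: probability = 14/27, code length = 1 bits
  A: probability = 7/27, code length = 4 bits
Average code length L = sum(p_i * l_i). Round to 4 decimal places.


Weighted contributions p_i * l_i:
  C: (2/27) * 5 = 10/27
  H: (4/27) * 5 = 20/27
  E: (14/27) * 1 = 14/27
  A: (7/27) * 4 = 28/27
Sum = (10 + 20 + 14 + 28)/27 = 72/27

L = 72/27 = 2.6667 bits/symbol


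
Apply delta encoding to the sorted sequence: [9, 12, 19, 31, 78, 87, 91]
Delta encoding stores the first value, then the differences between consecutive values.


First value: 9
Deltas:
  12 - 9 = 3
  19 - 12 = 7
  31 - 19 = 12
  78 - 31 = 47
  87 - 78 = 9
  91 - 87 = 4


Delta encoded: [9, 3, 7, 12, 47, 9, 4]


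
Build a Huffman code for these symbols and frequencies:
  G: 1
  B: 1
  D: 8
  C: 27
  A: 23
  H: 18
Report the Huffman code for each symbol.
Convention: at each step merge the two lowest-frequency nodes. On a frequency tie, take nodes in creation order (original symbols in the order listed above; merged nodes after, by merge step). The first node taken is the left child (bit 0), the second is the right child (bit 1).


Huffman tree construction:
Step 1: Merge G(1) + B(1) = 2
Step 2: Merge (G+B)(2) + D(8) = 10
Step 3: Merge ((G+B)+D)(10) + H(18) = 28
Step 4: Merge A(23) + C(27) = 50
Step 5: Merge (((G+B)+D)+H)(28) + (A+C)(50) = 78
Read each symbol's code off the tree from the root (left child = 0, right child = 1).

Codes:
  G: 0000 (length 4)
  B: 0001 (length 4)
  D: 001 (length 3)
  C: 11 (length 2)
  A: 10 (length 2)
  H: 01 (length 2)
Average code length: 168/78 = 2.1538 bits/symbol


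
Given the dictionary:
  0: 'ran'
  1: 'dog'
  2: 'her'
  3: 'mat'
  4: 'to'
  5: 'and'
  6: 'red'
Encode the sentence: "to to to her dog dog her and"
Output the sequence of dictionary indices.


Look up each word in the dictionary:
  'to' -> 4
  'to' -> 4
  'to' -> 4
  'her' -> 2
  'dog' -> 1
  'dog' -> 1
  'her' -> 2
  'and' -> 5

Encoded: [4, 4, 4, 2, 1, 1, 2, 5]


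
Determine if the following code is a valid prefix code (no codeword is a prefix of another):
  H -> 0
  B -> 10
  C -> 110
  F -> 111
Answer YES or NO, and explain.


Checking each pair (does one codeword prefix another?):
  H='0' vs B='10': no prefix
  H='0' vs C='110': no prefix
  H='0' vs F='111': no prefix
  B='10' vs H='0': no prefix
  B='10' vs C='110': no prefix
  B='10' vs F='111': no prefix
  C='110' vs H='0': no prefix
  C='110' vs B='10': no prefix
  C='110' vs F='111': no prefix
  F='111' vs H='0': no prefix
  F='111' vs B='10': no prefix
  F='111' vs C='110': no prefix
No violation found over all pairs.

YES -- this is a valid prefix code. No codeword is a prefix of any other codeword.


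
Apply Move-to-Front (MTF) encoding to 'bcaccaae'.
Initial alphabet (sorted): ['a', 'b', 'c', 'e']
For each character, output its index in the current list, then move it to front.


MTF encoding:
'b': index 1 in ['a', 'b', 'c', 'e'] -> ['b', 'a', 'c', 'e']
'c': index 2 in ['b', 'a', 'c', 'e'] -> ['c', 'b', 'a', 'e']
'a': index 2 in ['c', 'b', 'a', 'e'] -> ['a', 'c', 'b', 'e']
'c': index 1 in ['a', 'c', 'b', 'e'] -> ['c', 'a', 'b', 'e']
'c': index 0 in ['c', 'a', 'b', 'e'] -> ['c', 'a', 'b', 'e']
'a': index 1 in ['c', 'a', 'b', 'e'] -> ['a', 'c', 'b', 'e']
'a': index 0 in ['a', 'c', 'b', 'e'] -> ['a', 'c', 'b', 'e']
'e': index 3 in ['a', 'c', 'b', 'e'] -> ['e', 'a', 'c', 'b']


Output: [1, 2, 2, 1, 0, 1, 0, 3]


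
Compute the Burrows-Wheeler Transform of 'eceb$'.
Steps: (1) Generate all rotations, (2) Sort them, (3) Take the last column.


Rotations (sorted):
  0: $eceb -> last char: b
  1: b$ece -> last char: e
  2: ceb$e -> last char: e
  3: eb$ec -> last char: c
  4: eceb$ -> last char: $


BWT = beec$


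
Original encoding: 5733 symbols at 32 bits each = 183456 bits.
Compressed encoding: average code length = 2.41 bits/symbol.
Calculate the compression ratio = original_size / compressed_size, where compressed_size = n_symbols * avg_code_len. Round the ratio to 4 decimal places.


original_size = n_symbols * orig_bits = 5733 * 32 = 183456 bits
compressed_size = n_symbols * avg_code_len = 5733 * 2.41 = 13816.53 bits
ratio = original_size / compressed_size = 183456 / 13816.53 = 13.278

Compression ratio = 13.278


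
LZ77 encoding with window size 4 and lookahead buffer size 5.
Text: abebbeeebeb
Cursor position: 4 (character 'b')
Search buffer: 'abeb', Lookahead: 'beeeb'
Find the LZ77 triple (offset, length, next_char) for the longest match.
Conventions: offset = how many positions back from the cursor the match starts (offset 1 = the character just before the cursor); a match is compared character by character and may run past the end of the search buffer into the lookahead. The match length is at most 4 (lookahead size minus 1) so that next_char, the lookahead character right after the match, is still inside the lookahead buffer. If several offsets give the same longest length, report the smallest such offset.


Try each offset into the search buffer:
  offset=1 (pos 3, char 'b'): match length 1
  offset=2 (pos 2, char 'e'): match length 0
  offset=3 (pos 1, char 'b'): match length 2
  offset=4 (pos 0, char 'a'): match length 0
Longest match has length 2 at offset 3.
next_char = character at position 4 + 2 = 6 -> 'e'

Best match: offset=3, length=2 (matching 'be' starting at position 1)
LZ77 triple: (3, 2, 'e')


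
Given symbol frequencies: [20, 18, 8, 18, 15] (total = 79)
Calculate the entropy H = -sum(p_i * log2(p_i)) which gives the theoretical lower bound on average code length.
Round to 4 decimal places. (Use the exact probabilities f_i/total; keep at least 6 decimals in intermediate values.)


Per-symbol terms -p_i * log2(p_i) with p_i = f_i/79:
  p = 20/79 = 0.253165: log2(p) = -1.981853, -p*log2(p) = 0.501735
  p = 18/79 = 0.227848: log2(p) = -2.133856, -p*log2(p) = 0.486195
  p = 8/79 = 0.101266: log2(p) = -3.303781, -p*log2(p) = 0.334560
  p = 18/79 = 0.227848: log2(p) = -2.133856, -p*log2(p) = 0.486195
  p = 15/79 = 0.189873: log2(p) = -2.396890, -p*log2(p) = 0.455106
H = 0.501735 + 0.486195 + 0.334560 + 0.486195 + 0.455106 = 2.263791

H = 2.2638 bits/symbol


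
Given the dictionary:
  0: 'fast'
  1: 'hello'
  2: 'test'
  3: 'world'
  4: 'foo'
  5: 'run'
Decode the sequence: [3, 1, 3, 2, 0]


Look up each index in the dictionary:
  3 -> 'world'
  1 -> 'hello'
  3 -> 'world'
  2 -> 'test'
  0 -> 'fast'

Decoded: "world hello world test fast"


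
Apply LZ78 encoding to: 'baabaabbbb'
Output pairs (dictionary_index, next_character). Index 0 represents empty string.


LZ78 encoding steps:
Dictionary: {0: ''}
Step 1: w='' (idx 0), next='b' -> output (0, 'b'), add 'b' as idx 1
Step 2: w='' (idx 0), next='a' -> output (0, 'a'), add 'a' as idx 2
Step 3: w='a' (idx 2), next='b' -> output (2, 'b'), add 'ab' as idx 3
Step 4: w='a' (idx 2), next='a' -> output (2, 'a'), add 'aa' as idx 4
Step 5: w='b' (idx 1), next='b' -> output (1, 'b'), add 'bb' as idx 5
Step 6: w='bb' (idx 5), end of input -> output (5, '')


Encoded: [(0, 'b'), (0, 'a'), (2, 'b'), (2, 'a'), (1, 'b'), (5, '')]


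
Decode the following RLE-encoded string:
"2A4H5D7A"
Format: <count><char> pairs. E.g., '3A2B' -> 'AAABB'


Expanding each <count><char> pair:
  2A -> 'AA'
  4H -> 'HHHH'
  5D -> 'DDDDD'
  7A -> 'AAAAAAA'

Decoded = AAHHHHDDDDDAAAAAAA


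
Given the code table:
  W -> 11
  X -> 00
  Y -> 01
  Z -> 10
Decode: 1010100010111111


Decoding:
10 -> Z
10 -> Z
10 -> Z
00 -> X
10 -> Z
11 -> W
11 -> W
11 -> W


Result: ZZZXZWWW


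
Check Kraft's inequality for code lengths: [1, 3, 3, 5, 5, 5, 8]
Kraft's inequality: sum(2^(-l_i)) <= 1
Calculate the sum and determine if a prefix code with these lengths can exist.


Sum = 2^(-1) + 2^(-3) + 2^(-3) + 2^(-5) + 2^(-5) + 2^(-5) + 2^(-8)
    = 0.5 + 0.125 + 0.125 + 0.03125 + 0.03125 + 0.03125 + 0.00390625
    = 217/256 = 0.84765625
Since 0.84765625 <= 1, Kraft's inequality IS satisfied.
A prefix code with these lengths CAN exist.

Kraft sum = 0.84765625. Satisfied.


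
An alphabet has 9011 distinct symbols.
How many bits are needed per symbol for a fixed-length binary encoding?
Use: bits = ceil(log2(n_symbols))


log2(9011) = 13.1375
Bracket: 2^13 = 8192 < 9011 <= 2^14 = 16384
So ceil(log2(9011)) = 14

bits = ceil(log2(9011)) = ceil(13.1375) = 14 bits


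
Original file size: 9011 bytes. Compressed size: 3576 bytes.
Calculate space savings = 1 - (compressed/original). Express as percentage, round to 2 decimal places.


ratio = compressed/original = 3576/9011 = 0.396848
savings = 1 - ratio = 1 - 0.396848 = 0.603152
as a percentage: 0.603152 * 100 = 60.32%

Space savings = 1 - 3576/9011 = 60.32%


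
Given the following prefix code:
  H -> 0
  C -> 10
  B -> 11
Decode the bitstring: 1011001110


Decoding step by step:
Bits 10 -> C
Bits 11 -> B
Bits 0 -> H
Bits 0 -> H
Bits 11 -> B
Bits 10 -> C


Decoded message: CBHHBC


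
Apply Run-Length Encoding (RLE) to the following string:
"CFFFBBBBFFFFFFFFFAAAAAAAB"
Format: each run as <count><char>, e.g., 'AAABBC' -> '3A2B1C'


Scanning runs left to right:
  i=0: run of 'C' x 1 -> '1C'
  i=1: run of 'F' x 3 -> '3F'
  i=4: run of 'B' x 4 -> '4B'
  i=8: run of 'F' x 9 -> '9F'
  i=17: run of 'A' x 7 -> '7A'
  i=24: run of 'B' x 1 -> '1B'

RLE = 1C3F4B9F7A1B


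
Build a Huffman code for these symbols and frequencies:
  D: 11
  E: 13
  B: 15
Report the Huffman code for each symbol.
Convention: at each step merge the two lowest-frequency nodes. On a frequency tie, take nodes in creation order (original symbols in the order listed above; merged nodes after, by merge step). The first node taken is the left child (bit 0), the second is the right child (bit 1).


Huffman tree construction:
Step 1: Merge D(11) + E(13) = 24
Step 2: Merge B(15) + (D+E)(24) = 39
Read each symbol's code off the tree from the root (left child = 0, right child = 1).

Codes:
  D: 10 (length 2)
  E: 11 (length 2)
  B: 0 (length 1)
Average code length: 63/39 = 1.6154 bits/symbol


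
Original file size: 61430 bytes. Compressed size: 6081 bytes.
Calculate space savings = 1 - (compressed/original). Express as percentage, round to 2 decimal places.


ratio = compressed/original = 6081/61430 = 0.098991
savings = 1 - ratio = 1 - 0.098991 = 0.901009
as a percentage: 0.901009 * 100 = 90.1%

Space savings = 1 - 6081/61430 = 90.1%


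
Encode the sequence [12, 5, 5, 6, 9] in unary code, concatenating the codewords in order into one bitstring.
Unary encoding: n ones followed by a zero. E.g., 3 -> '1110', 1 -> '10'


Encode each number as n ones followed by a terminating 0:
  12 -> 1111111111110 (13 bits)
  5 -> 111110 (6 bits)
  5 -> 111110 (6 bits)
  6 -> 1111110 (7 bits)
  9 -> 1111111110 (10 bits)
Total length = 13 + 6 + 6 + 7 + 10 = 42 bits.

Unary([12, 5, 5, 6, 9]) = 111111111111011111011111011111101111111110 (42 bits)


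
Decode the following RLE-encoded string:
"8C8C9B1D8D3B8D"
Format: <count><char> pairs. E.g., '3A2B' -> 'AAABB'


Expanding each <count><char> pair:
  8C -> 'CCCCCCCC'
  8C -> 'CCCCCCCC'
  9B -> 'BBBBBBBBB'
  1D -> 'D'
  8D -> 'DDDDDDDD'
  3B -> 'BBB'
  8D -> 'DDDDDDDD'

Decoded = CCCCCCCCCCCCCCCCBBBBBBBBBDDDDDDDDDBBBDDDDDDDD


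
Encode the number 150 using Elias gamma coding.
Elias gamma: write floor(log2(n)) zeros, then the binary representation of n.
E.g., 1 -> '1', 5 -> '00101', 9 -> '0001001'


num_bits = floor(log2(150)) + 1 = 8
leading_zeros = num_bits - 1 = 7
binary(150) = 10010110

Elias gamma(150) = '0000000' + '10010110' = 000000010010110 (15 bits)


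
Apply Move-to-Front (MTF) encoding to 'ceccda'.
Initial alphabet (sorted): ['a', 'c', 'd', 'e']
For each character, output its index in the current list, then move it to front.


MTF encoding:
'c': index 1 in ['a', 'c', 'd', 'e'] -> ['c', 'a', 'd', 'e']
'e': index 3 in ['c', 'a', 'd', 'e'] -> ['e', 'c', 'a', 'd']
'c': index 1 in ['e', 'c', 'a', 'd'] -> ['c', 'e', 'a', 'd']
'c': index 0 in ['c', 'e', 'a', 'd'] -> ['c', 'e', 'a', 'd']
'd': index 3 in ['c', 'e', 'a', 'd'] -> ['d', 'c', 'e', 'a']
'a': index 3 in ['d', 'c', 'e', 'a'] -> ['a', 'd', 'c', 'e']


Output: [1, 3, 1, 0, 3, 3]


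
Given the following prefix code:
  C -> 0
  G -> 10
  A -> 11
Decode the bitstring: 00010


Decoding step by step:
Bits 0 -> C
Bits 0 -> C
Bits 0 -> C
Bits 10 -> G


Decoded message: CCCG


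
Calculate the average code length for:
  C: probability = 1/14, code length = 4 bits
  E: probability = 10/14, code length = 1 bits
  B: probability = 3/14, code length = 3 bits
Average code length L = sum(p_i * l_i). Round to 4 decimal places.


Weighted contributions p_i * l_i:
  C: (1/14) * 4 = 4/14
  E: (10/14) * 1 = 10/14
  B: (3/14) * 3 = 9/14
Sum = (4 + 10 + 9)/14 = 23/14

L = 23/14 = 1.6429 bits/symbol


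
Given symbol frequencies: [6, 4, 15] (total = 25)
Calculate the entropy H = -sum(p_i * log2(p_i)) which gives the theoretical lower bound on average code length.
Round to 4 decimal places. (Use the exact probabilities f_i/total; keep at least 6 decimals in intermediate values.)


Per-symbol terms -p_i * log2(p_i) with p_i = f_i/25:
  p = 6/25 = 0.240000: log2(p) = -2.058894, -p*log2(p) = 0.494134
  p = 4/25 = 0.160000: log2(p) = -2.643856, -p*log2(p) = 0.423017
  p = 15/25 = 0.600000: log2(p) = -0.736966, -p*log2(p) = 0.442179
H = 0.494134 + 0.423017 + 0.442179 = 1.359330

H = 1.3593 bits/symbol


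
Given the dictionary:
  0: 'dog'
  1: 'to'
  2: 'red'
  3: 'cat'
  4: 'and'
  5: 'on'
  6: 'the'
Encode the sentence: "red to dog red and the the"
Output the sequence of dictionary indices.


Look up each word in the dictionary:
  'red' -> 2
  'to' -> 1
  'dog' -> 0
  'red' -> 2
  'and' -> 4
  'the' -> 6
  'the' -> 6

Encoded: [2, 1, 0, 2, 4, 6, 6]


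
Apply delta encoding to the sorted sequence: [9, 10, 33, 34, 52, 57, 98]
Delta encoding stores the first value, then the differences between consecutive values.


First value: 9
Deltas:
  10 - 9 = 1
  33 - 10 = 23
  34 - 33 = 1
  52 - 34 = 18
  57 - 52 = 5
  98 - 57 = 41


Delta encoded: [9, 1, 23, 1, 18, 5, 41]


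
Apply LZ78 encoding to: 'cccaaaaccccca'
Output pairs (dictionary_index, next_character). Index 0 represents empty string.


LZ78 encoding steps:
Dictionary: {0: ''}
Step 1: w='' (idx 0), next='c' -> output (0, 'c'), add 'c' as idx 1
Step 2: w='c' (idx 1), next='c' -> output (1, 'c'), add 'cc' as idx 2
Step 3: w='' (idx 0), next='a' -> output (0, 'a'), add 'a' as idx 3
Step 4: w='a' (idx 3), next='a' -> output (3, 'a'), add 'aa' as idx 4
Step 5: w='a' (idx 3), next='c' -> output (3, 'c'), add 'ac' as idx 5
Step 6: w='cc' (idx 2), next='c' -> output (2, 'c'), add 'ccc' as idx 6
Step 7: w='c' (idx 1), next='a' -> output (1, 'a'), add 'ca' as idx 7


Encoded: [(0, 'c'), (1, 'c'), (0, 'a'), (3, 'a'), (3, 'c'), (2, 'c'), (1, 'a')]


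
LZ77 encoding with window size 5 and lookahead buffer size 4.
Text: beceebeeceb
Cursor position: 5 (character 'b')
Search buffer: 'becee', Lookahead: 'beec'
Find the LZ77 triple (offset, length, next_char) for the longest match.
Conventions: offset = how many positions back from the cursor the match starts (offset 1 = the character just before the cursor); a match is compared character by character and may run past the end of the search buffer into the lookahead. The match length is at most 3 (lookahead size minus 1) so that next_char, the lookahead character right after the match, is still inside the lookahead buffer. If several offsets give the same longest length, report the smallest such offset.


Try each offset into the search buffer:
  offset=1 (pos 4, char 'e'): match length 0
  offset=2 (pos 3, char 'e'): match length 0
  offset=3 (pos 2, char 'c'): match length 0
  offset=4 (pos 1, char 'e'): match length 0
  offset=5 (pos 0, char 'b'): match length 2
Longest match has length 2 at offset 5.
next_char = character at position 5 + 2 = 7 -> 'e'

Best match: offset=5, length=2 (matching 'be' starting at position 0)
LZ77 triple: (5, 2, 'e')


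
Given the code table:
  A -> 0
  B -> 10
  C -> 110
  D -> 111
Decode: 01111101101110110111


Decoding:
0 -> A
111 -> D
110 -> C
110 -> C
111 -> D
0 -> A
110 -> C
111 -> D


Result: ADCCDACD


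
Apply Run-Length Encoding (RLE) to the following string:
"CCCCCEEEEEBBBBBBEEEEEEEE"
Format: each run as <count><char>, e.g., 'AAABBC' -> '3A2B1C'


Scanning runs left to right:
  i=0: run of 'C' x 5 -> '5C'
  i=5: run of 'E' x 5 -> '5E'
  i=10: run of 'B' x 6 -> '6B'
  i=16: run of 'E' x 8 -> '8E'

RLE = 5C5E6B8E


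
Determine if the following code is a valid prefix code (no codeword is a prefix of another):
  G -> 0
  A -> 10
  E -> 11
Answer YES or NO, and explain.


Checking each pair (does one codeword prefix another?):
  G='0' vs A='10': no prefix
  G='0' vs E='11': no prefix
  A='10' vs G='0': no prefix
  A='10' vs E='11': no prefix
  E='11' vs G='0': no prefix
  E='11' vs A='10': no prefix
No violation found over all pairs.

YES -- this is a valid prefix code. No codeword is a prefix of any other codeword.


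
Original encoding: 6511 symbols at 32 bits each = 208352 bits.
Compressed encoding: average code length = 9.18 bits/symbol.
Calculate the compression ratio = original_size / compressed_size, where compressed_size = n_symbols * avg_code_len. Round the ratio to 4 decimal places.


original_size = n_symbols * orig_bits = 6511 * 32 = 208352 bits
compressed_size = n_symbols * avg_code_len = 6511 * 9.18 = 59770.98 bits
ratio = original_size / compressed_size = 208352 / 59770.98 = 3.4858

Compression ratio = 3.4858


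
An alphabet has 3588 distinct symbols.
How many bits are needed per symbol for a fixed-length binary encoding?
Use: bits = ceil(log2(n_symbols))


log2(3588) = 11.809
Bracket: 2^11 = 2048 < 3588 <= 2^12 = 4096
So ceil(log2(3588)) = 12

bits = ceil(log2(3588)) = ceil(11.809) = 12 bits


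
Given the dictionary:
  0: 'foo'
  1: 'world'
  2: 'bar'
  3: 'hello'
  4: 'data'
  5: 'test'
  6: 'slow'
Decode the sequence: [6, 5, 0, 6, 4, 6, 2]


Look up each index in the dictionary:
  6 -> 'slow'
  5 -> 'test'
  0 -> 'foo'
  6 -> 'slow'
  4 -> 'data'
  6 -> 'slow'
  2 -> 'bar'

Decoded: "slow test foo slow data slow bar"
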